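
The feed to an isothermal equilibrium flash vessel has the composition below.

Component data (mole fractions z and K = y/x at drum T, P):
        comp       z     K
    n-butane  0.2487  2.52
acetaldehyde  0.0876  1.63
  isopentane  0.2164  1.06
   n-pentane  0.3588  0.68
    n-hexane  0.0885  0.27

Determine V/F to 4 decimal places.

V/F = 0.5822

Rachford–Rice: g(V/F) = Σ zᵢ(Kᵢ−1)/(1+V/F(Kᵢ−1)) = 0.
Check two-phase: ΣzᵢKᵢ = 1.2668 > 1 and Σzᵢ/Kᵢ = 1.2120 > 1, so g(0) = 0.2668 > 0 and g(1) = -0.2120 < 0.
Newton iteration, V/F⁰ = 0.5:
  V/F = 0.5000: g = 0.03093, g' = -0.3754 → V/F = 0.5824
  V/F = 0.5824: g = -0.00007, g' = -0.3792 → V/F = 0.5822
Converged at V/F = 0.5822.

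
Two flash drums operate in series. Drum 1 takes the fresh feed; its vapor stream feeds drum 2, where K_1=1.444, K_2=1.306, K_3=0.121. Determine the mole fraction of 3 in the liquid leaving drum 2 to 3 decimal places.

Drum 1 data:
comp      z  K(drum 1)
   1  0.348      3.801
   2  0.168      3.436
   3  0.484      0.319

Drum 1:
Material balance + equilibrium reduce to Σ zᵢ(Kᵢ−1)/(1+ψ₁(Kᵢ−1)) = 0.
Check two-phase: ΣzᵢKᵢ = 2.054 > 1 and Σzᵢ/Kᵢ = 1.658 > 1, so g(0) = 1.054 > 0 and g(1) = -0.658 < 0.
Newton iteration, ψ₁⁰ = 0.65:
  ψ₁ = 0.650: g = -0.0874, g' = -1.215 → ψ₁ = 0.578
  ψ₁ = 0.578: g = -0.0015, g' = -1.180 → ψ₁ = 0.577
Converged at ψ₁ = 0.577.
Drum-1 compositions:
  1: x = 0.133, y = 0.506
  2: x = 0.070, y = 0.240
  3: x = 0.797, y = 0.254
Drum-2 feed = drum-1 vapor: z₂ = (0.5057, 0.2400, 0.2543).
Drum 2:
Material balance + equilibrium reduce to Σ zᵢ(Kᵢ−1)/(1+ψ₂(Kᵢ−1)) = 0.
Feasibility: ΣzᵢKᵢ = 1.074, Σzᵢ/Kᵢ = 2.635 — both > 1, two phases present.
Newton–Raphson from ψ₂ = 0.57:
  ψ₂ = 0.570: g = -0.2062, g' = -0.869 → ψ₂ = 0.333
  ψ₂ = 0.333: g = -0.0536, g' = -0.487 → ψ₂ = 0.223
  ψ₂ = 0.223: g = -0.0048, g' = -0.406 → ψ₂ = 0.211
Converged at ψ₂ = 0.211.
  1: x = 0.462, y = 0.668
  2: x = 0.225, y = 0.294
  3: x = 0.312, y = 0.038

x_3 (drum 2) = 0.312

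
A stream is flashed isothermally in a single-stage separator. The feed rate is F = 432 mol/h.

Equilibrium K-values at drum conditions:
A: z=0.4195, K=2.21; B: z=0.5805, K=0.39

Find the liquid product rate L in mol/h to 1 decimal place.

Rachford–Rice: g(β) = Σ zᵢ(Kᵢ−1)/(1+β(Kᵢ−1)) = 0.
Feasibility: ΣzᵢKᵢ = 1.1535, Σzᵢ/Kᵢ = 1.6783 — both > 1, two phases present.
Binary case is linear: z₁(K₁−1)(1+β(K₂−1)) + z₂(K₂−1)(1+β(K₁−1)) = 0
⇒ β = [z₁(K₁−1)+z₂(K₂−1)] / [−(K₁−1)(K₂−1)] = 0.15349/0.73810 = 0.2080
Then V = β·F = 0.2080·432 = 89.8 mol/h and L = F − V = 342.2 mol/h.

L = 342.2 mol/h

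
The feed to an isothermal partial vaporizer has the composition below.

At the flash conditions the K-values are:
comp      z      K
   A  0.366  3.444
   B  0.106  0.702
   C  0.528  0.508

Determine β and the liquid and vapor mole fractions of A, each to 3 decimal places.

Rachford–Rice: g(β) = Σ zᵢ(Kᵢ−1)/(1+β(Kᵢ−1)) = 0.
Check two-phase: ΣzᵢKᵢ = 1.603 > 1 and Σzᵢ/Kᵢ = 1.297 > 1, so g(0) = 0.603 > 0 and g(1) = -0.297 < 0.
Iterate (Newton) starting at β = 0.38:
  β = 0.380: g = 0.1086, g' = -0.793 → β = 0.517
  β = 0.517: g = 0.0094, g' = -0.670 → β = 0.531
Converged at β = 0.531.
Compositions from xᵢ = zᵢ/(1+β(Kᵢ−1)), yᵢ = Kᵢxᵢ:
  A: x = 0.159, y = 0.548
  B: x = 0.126, y = 0.088
  C: x = 0.715, y = 0.363

β = 0.531, x_A = 0.159, y_A = 0.548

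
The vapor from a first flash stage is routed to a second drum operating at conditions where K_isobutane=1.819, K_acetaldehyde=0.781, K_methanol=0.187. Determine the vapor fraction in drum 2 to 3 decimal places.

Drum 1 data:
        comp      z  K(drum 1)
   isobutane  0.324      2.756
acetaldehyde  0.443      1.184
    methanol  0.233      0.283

V/F (drum 2) = 0.347

Drum 1:
Rachford–Rice: g(ψ₁) = Σ zᵢ(Kᵢ−1)/(1+ψ₁(Kᵢ−1)) = 0.
g(0) = ΣzᵢKᵢ − 1 = 0.483 and g(1) = 1 − Σzᵢ/Kᵢ = -0.315, so a root lies in (0, 1).
Newton iteration, ψ₁⁰ = 0.59:
  ψ₁ = 0.590: g = 0.0634, g' = -0.613 → ψ₁ = 0.693
  ψ₁ = 0.693: g = -0.0034, g' = -0.689 → ψ₁ = 0.688
Converged at ψ₁ = 0.688.
Drum-1 compositions:
  isobutane: x = 0.147, y = 0.404
  acetaldehyde: x = 0.393, y = 0.466
  methanol: x = 0.460, y = 0.130
Drum-2 feed = drum-1 vapor: z₂ = (0.4042, 0.4655, 0.1302).
Drum 2:
Material balance + equilibrium reduce to Σ zᵢ(Kᵢ−1)/(1+ψ₂(Kᵢ−1)) = 0.
Feasibility: ΣzᵢKᵢ = 1.123, Σzᵢ/Kᵢ = 1.515 — both > 1, two phases present.
Newton–Raphson from ψ₂ = 0.4:
  ψ₂ = 0.400: g = -0.0192, g' = -0.370 → ψ₂ = 0.348
  ψ₂ = 0.348: g = -0.0003, g' = -0.358 → ψ₂ = 0.347
Converged at ψ₂ = 0.347.
  isobutane: x = 0.315, y = 0.573
  acetaldehyde: x = 0.504, y = 0.393
  methanol: x = 0.181, y = 0.034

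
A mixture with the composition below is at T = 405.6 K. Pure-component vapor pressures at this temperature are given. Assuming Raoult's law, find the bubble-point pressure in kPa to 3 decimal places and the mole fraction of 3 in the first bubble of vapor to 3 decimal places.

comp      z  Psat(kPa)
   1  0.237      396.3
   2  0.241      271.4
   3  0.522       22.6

At the bubble point ψ → 0, so ΣzᵢKᵢ = 1 with Kᵢ = Pᵢˢᵃᵗ/P ⇒ P = ΣzᵢPᵢˢᵃᵗ.
P = 0.237·396.3 + 0.241·271.4 + 0.522·22.6 = 171.128 kPa
yᵢ = zᵢPᵢˢᵃᵗ/P ⇒ y_3 = 0.522·22.6/171.128 = 0.069

Pbub = 171.128 kPa, y_3 = 0.069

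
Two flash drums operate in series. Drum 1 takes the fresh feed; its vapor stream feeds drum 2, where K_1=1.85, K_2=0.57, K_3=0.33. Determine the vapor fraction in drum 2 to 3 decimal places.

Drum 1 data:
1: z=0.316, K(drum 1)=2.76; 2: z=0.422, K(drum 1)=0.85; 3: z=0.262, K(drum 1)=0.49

Drum 1:
Let ψ₁ = V/F and solve Σ zᵢ(Kᵢ−1)/(1+ψ₁(Kᵢ−1)) = 0.
Check two-phase: ΣzᵢKᵢ = 1.359 > 1 and Σzᵢ/Kᵢ = 1.146 > 1, so g(0) = 0.359 > 0 and g(1) = -0.146 < 0.
Newton–Raphson from ψ₁ = 0.5:
  ψ₁ = 0.500: g = 0.0480, g' = -0.411 → ψ₁ = 0.617
  ψ₁ = 0.617: g = 0.0019, g' = -0.382 → ψ₁ = 0.622
Converged at ψ₁ = 0.622.
Drum-1 compositions:
  1: x = 0.151, y = 0.416
  2: x = 0.465, y = 0.396
  3: x = 0.384, y = 0.188
Drum-2 feed = drum-1 vapor: z₂ = (0.4164, 0.3956, 0.1880).
Drum 2:
Let ψ₂ = V/F and solve Σ zᵢ(Kᵢ−1)/(1+ψ₂(Kᵢ−1)) = 0.
Feasibility: ΣzᵢKᵢ = 1.058, Σzᵢ/Kᵢ = 1.489 — both > 1, two phases present.
Newton iteration, ψ₂⁰ = 0.5:
  ψ₂ = 0.500: g = -0.1578, g' = -0.458 → ψ₂ = 0.155
  ψ₂ = 0.155: g = -0.0102, g' = -0.424 → ψ₂ = 0.131
Converged at ψ₂ = 0.131.
  1: x = 0.375, y = 0.693
  2: x = 0.419, y = 0.239
  3: x = 0.206, y = 0.068

V/F (drum 2) = 0.131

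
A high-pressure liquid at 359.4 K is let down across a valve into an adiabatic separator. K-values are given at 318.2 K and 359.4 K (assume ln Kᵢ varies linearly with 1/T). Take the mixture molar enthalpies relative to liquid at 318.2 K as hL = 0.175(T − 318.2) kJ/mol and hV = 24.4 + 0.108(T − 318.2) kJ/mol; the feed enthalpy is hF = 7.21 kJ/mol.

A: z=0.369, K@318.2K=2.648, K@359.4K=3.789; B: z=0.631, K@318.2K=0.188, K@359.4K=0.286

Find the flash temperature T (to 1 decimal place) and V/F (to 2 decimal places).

T = 335.6 K, V/F = 0.18

Adiabatic flash: solve Rachford–Rice at each trial T, then check hF = ψ·hV(T) + (1−ψ)·hL(T).
  T = 318.2 K: K = (2.648, 0.188), RR gives ψ = 0.072, H_out = 1.746 kJ/mol
  T = 359.4 K: K = (3.789, 0.286), RR gives ψ = 0.291, H_out = 13.498 kJ/mol
  T = 338.8 K: K = (3.202, 0.235), RR gives ψ = 0.196, H_out = 8.111 kJ/mol
  T = 328.5 K: K = (2.921, 0.211), RR gives ψ = 0.139, H_out = 5.100 kJ/mol
  T = 333.6 K: K = (3.059, 0.223), RR gives ψ = 0.168, H_out = 6.626 kJ/mol
  T = 336.2 K: K = (3.130, 0.229), RR gives ψ = 0.182, H_out = 7.376 kJ/mol
  T = 334.9 K: K = (3.095, 0.226), RR gives ψ = 0.175, H_out = 7.003 kJ/mol
Linear interpolation between T = 334.9 (H_out = 7.003) and T = 336.2 (H_out = 7.376) on hF = 7.21 gives T ≈ 335.6 K, at which ψ = 0.18.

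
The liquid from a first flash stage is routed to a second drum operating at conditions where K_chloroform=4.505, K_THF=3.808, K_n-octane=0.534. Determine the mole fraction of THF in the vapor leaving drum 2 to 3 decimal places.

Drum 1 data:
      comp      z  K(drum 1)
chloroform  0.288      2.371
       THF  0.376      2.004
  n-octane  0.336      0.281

y_THF (drum 2) = 0.318

Drum 1:
Let ψ₁ = V/F and solve Σ zᵢ(Kᵢ−1)/(1+ψ₁(Kᵢ−1)) = 0.
Check two-phase: ΣzᵢKᵢ = 1.531 > 1 and Σzᵢ/Kᵢ = 1.505 > 1, so g(0) = 0.531 > 0 and g(1) = -0.505 < 0.
Iterate (Newton) starting at ψ₁ = 0.5:
  ψ₁ = 0.500: g = 0.1084, g' = -0.782 → ψ₁ = 0.639
  ψ₁ = 0.639: g = -0.0062, g' = -0.888 → ψ₁ = 0.632
Converged at ψ₁ = 0.632.
Drum-1 compositions:
  chloroform: x = 0.154, y = 0.366
  THF: x = 0.230, y = 0.461
  n-octane: x = 0.616, y = 0.173
Drum-2 feed = drum-1 liquid: z₂ = (0.1543, 0.2301, 0.6156).
Drum 2:
Let ψ₂ = V/F and solve Σ zᵢ(Kᵢ−1)/(1+ψ₂(Kᵢ−1)) = 0.
Check two-phase: ΣzᵢKᵢ = 1.900 > 1 and Σzᵢ/Kᵢ = 1.247 > 1, so g(0) = 0.900 > 0 and g(1) = -0.247 < 0.
Iterate (Newton) starting at ψ₂ = 0.5:
  ψ₂ = 0.500: g = 0.0913, g' = -0.791 → ψ₂ = 0.615
  ψ₂ = 0.615: g = 0.0060, g' = -0.697 → ψ₂ = 0.624
Converged at ψ₂ = 0.624.
  chloroform: x = 0.048, y = 0.218
  THF: x = 0.084, y = 0.318
  n-octane: x = 0.868, y = 0.463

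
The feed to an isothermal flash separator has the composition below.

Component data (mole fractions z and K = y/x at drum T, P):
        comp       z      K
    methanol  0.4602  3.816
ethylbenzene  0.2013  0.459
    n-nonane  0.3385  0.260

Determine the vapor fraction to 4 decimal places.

ψ = 0.4928

Newton–Raphson from ψ = 0.5:
  ψ = 0.5000: g = -0.00871, g' = -1.2071 → ψ = 0.4928
Converged at ψ = 0.4928.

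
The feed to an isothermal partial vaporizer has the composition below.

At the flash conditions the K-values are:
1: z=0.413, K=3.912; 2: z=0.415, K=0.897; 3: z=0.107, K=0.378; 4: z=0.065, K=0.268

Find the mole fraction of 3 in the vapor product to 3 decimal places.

Material balance + equilibrium reduce to Σ zᵢ(Kᵢ−1)/(1+β(Kᵢ−1)) = 0.
g(0) = ΣzᵢKᵢ − 1 = 1.046 and g(1) = 1 − Σzᵢ/Kᵢ = -0.094, so a root lies in (0, 1).
Newton iteration, β⁰ = 0.55:
  β = 0.550: g = 0.2362, g' = -0.716 → β = 0.880
  β = 0.880: g = 0.0098, g' = -0.758 → β = 0.893
Converged at β = 0.893.
Compositions from xᵢ = zᵢ/(1+β(Kᵢ−1)), yᵢ = Kᵢxᵢ:
  1: x = 0.115, y = 0.449
  2: x = 0.457, y = 0.410
  3: x = 0.241, y = 0.091
  4: x = 0.188, y = 0.050

y_3 = 0.091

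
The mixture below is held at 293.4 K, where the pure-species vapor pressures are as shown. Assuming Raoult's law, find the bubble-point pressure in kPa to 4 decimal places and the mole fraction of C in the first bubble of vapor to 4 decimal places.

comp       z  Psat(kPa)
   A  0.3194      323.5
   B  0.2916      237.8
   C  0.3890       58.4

Pbub = 195.3860 kPa, y_C = 0.1163

At the bubble point ψ → 0, so ΣzᵢKᵢ = 1 with Kᵢ = Pᵢˢᵃᵗ/P ⇒ P = ΣzᵢPᵢˢᵃᵗ.
P = 0.3194·323.5 + 0.2916·237.8 + 0.3890·58.4 = 195.3860 kPa
yᵢ = zᵢPᵢˢᵃᵗ/P ⇒ y_C = 0.3890·58.4/195.3860 = 0.1163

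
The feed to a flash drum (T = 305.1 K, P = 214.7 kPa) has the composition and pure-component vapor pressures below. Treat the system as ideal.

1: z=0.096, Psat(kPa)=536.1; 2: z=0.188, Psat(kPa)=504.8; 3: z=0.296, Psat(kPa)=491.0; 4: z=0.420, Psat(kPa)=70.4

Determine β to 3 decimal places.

Raoult's law: Kᵢ = Pᵢˢᵃᵗ/P = Pᵢˢᵃᵗ/214.7.
  K_1 = 536.1/214.7 = 2.49697, K_2 = 504.8/214.7 = 2.35119, K_3 = 491.0/214.7 = 2.28691, K_4 = 70.4/214.7 = 0.32790
Newton–Raphson from β = 0.36:
  β = 0.360: g = 0.1522, g' = -0.805 → β = 0.549
  β = 0.549: g = 0.0006, g' = -0.823 → β = 0.550
Converged at β = 0.550.

β = 0.550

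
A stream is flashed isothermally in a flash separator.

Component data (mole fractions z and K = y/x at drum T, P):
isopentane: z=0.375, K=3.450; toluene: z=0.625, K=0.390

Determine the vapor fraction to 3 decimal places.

ψ = 0.360

Binary case is linear: z₁(K₁−1)(1+ψ(K₂−1)) + z₂(K₂−1)(1+ψ(K₁−1)) = 0
⇒ ψ = [z₁(K₁−1)+z₂(K₂−1)] / [−(K₁−1)(K₂−1)] = 0.5375/1.4945 = 0.360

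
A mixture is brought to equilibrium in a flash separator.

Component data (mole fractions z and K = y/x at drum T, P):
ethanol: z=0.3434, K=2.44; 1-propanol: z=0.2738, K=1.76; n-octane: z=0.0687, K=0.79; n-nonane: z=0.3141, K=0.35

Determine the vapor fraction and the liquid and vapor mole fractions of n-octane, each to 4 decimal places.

ψ = 0.6863, x_n-octane = 0.0803, y_n-octane = 0.0634

Rachford–Rice: g(ψ) = Σ zᵢ(Kᵢ−1)/(1+ψ(Kᵢ−1)) = 0.
Check two-phase: ΣzᵢKᵢ = 1.4840 > 1 and Σzᵢ/Kᵢ = 1.2807 > 1, so g(0) = 0.4840 > 0 and g(1) = -0.2807 < 0.
Newton–Raphson from ψ = 0.33:
  ψ = 0.3300: g = 0.22615, g' = -0.6469 → ψ = 0.6796
  ψ = 0.6796: g = 0.00458, g' = -0.6806 → ψ = 0.6863
Converged at ψ = 0.6863.
Compositions from xᵢ = zᵢ/(1+ψ(Kᵢ−1)), yᵢ = Kᵢxᵢ:
  ethanol: x = 0.1727, y = 0.4214
  1-propanol: x = 0.1799, y = 0.3167
  n-octane: x = 0.0803, y = 0.0634
  n-nonane: x = 0.5671, y = 0.1985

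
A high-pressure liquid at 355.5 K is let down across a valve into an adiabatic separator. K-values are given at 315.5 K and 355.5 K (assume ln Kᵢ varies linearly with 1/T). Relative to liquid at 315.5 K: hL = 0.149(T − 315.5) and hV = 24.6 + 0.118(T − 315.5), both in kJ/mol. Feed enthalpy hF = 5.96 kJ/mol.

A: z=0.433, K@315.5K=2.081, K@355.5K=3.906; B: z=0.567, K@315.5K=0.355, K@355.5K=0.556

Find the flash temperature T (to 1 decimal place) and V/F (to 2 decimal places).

T = 319.1 K, V/F = 0.22

Adiabatic flash: solve Rachford–Rice at each trial T, then check hF = ψ·hV(T) + (1−ψ)·hL(T).
  T = 315.5 K: K = (2.081, 0.355), RR gives ψ = 0.147, H_out = 3.611 kJ/mol
  T = 355.5 K: K = (3.906, 0.556), RR gives ψ = 0.780, H_out = 24.183 kJ/mol
  T = 335.5 K: K = (2.905, 0.450), RR gives ψ = 0.490, H_out = 14.730 kJ/mol
  T = 325.5 K: K = (2.471, 0.401), RR gives ψ = 0.338, H_out = 9.696 kJ/mol
  T = 320.5 K: K = (2.271, 0.378), RR gives ψ = 0.250, H_out = 6.850 kJ/mol
  T = 318.0 K: K = (2.175, 0.366), RR gives ψ = 0.201, H_out = 5.291 kJ/mol
  T = 319.2 K: K = (2.220, 0.372), RR gives ψ = 0.225, H_out = 6.053 kJ/mol
Linear interpolation between T = 318.0 (H_out = 5.291) and T = 319.2 (H_out = 6.053) on hF = 5.96 gives T ≈ 319.1 K, at which ψ = 0.22.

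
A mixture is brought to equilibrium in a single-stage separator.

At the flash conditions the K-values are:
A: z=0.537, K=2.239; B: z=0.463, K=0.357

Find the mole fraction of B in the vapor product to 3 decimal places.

y_B = 0.235

Let β = V/F and solve Σ zᵢ(Kᵢ−1)/(1+β(Kᵢ−1)) = 0.
g(0) = ΣzᵢKᵢ − 1 = 0.368 and g(1) = 1 − Σzᵢ/Kᵢ = -0.537, so a root lies in (0, 1).
Newton–Raphson from β = 0.61:
  β = 0.610: g = -0.1109, g' = -0.786 → β = 0.469
  β = 0.469: g = -0.0053, g' = -0.722 → β = 0.461
Converged at β = 0.461.
Compositions from xᵢ = zᵢ/(1+β(Kᵢ−1)), yᵢ = Kᵢxᵢ:
  A: x = 0.342, y = 0.765
  B: x = 0.658, y = 0.235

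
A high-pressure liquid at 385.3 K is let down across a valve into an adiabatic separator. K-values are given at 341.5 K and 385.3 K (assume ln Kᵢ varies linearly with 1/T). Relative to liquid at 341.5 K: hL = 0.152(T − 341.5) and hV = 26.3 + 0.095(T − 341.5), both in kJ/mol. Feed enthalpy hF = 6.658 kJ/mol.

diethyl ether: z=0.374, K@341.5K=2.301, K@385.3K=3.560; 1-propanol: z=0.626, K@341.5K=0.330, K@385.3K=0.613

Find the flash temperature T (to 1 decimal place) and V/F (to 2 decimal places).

T = 351.0 K, V/F = 0.20

Adiabatic flash: solve Rachford–Rice at each trial T, then check hF = ψ·hV(T) + (1−ψ)·hL(T).
  T = 341.5 K: K = (2.301, 0.330), RR gives ψ = 0.077, H_out = 2.026 kJ/mol
  T = 385.3 K: K = (3.560, 0.613), RR gives ψ = 0.722, H_out = 23.841 kJ/mol
  T = 363.4 K: K = (2.900, 0.458), RR gives ψ = 0.361, H_out = 12.369 kJ/mol
  T = 352.4 K: K = (2.591, 0.391), RR gives ψ = 0.220, H_out = 7.312 kJ/mol
  T = 346.9 K: K = (2.443, 0.359), RR gives ψ = 0.150, H_out = 4.713 kJ/mol
  T = 349.6 K: K = (2.515, 0.374), RR gives ψ = 0.185, H_out = 6.002 kJ/mol
  T = 351.0 K: K = (2.553, 0.382), RR gives ψ = 0.202, H_out = 6.660 kJ/mol
Linear interpolation between T = 349.6 (H_out = 6.002) and T = 351.0 (H_out = 6.660) on hF = 6.658 gives T ≈ 351.0 K, at which ψ = 0.20.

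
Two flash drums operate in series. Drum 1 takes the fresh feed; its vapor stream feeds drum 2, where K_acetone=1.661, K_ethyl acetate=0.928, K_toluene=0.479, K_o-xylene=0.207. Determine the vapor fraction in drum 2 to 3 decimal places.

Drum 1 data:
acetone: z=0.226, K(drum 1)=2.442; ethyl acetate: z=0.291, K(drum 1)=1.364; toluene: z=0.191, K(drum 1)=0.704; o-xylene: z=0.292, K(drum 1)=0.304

Drum 1:
Material balance + equilibrium reduce to Σ zᵢ(Kᵢ−1)/(1+ψ₁(Kᵢ−1)) = 0.
Feasibility: ΣzᵢKᵢ = 1.172, Σzᵢ/Kᵢ = 1.538 — both > 1, two phases present.
Newton–Raphson from ψ₁ = 0.5:
  ψ₁ = 0.500: g = -0.0991, g' = -0.542 → ψ₁ = 0.317
  ψ₁ = 0.317: g = -0.0046, g' = -0.506 → ψ₁ = 0.308
Converged at ψ₁ = 0.308.
Drum-1 compositions:
  acetone: x = 0.156, y = 0.382
  ethyl acetate: x = 0.262, y = 0.357
  toluene: x = 0.210, y = 0.148
  o-xylene: x = 0.372, y = 0.113
Drum-2 feed = drum-1 vapor: z₂ = (0.3821, 0.3569, 0.1480, 0.1130).
Drum 2:
Let ψ₂ = V/F and solve Σ zᵢ(Kᵢ−1)/(1+ψ₂(Kᵢ−1)) = 0.
Check two-phase: ΣzᵢKᵢ = 1.060 > 1 and Σzᵢ/Kᵢ = 1.469 > 1, so g(0) = 0.060 > 0 and g(1) = -0.469 < 0.
Iterate (Newton) starting at ψ₂ = 0.5:
  ψ₂ = 0.500: g = -0.0895, g' = -0.365 → ψ₂ = 0.255
  ψ₂ = 0.255: g = -0.0111, g' = -0.289 → ψ₂ = 0.216
Converged at ψ₂ = 0.216.
  acetone: x = 0.334, y = 0.555
  ethyl acetate: x = 0.363, y = 0.336
  toluene: x = 0.167, y = 0.080
  o-xylene: x = 0.136, y = 0.028

V/F (drum 2) = 0.216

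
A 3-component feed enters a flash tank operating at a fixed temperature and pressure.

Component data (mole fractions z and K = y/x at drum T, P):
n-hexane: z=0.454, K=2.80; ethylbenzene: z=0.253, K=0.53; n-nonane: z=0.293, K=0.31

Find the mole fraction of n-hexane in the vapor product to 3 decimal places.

y_n-hexane = 0.696

Material balance + equilibrium reduce to Σ zᵢ(Kᵢ−1)/(1+V/F(Kᵢ−1)) = 0.
g(0) = ΣzᵢKᵢ − 1 = 0.496 and g(1) = 1 − Σzᵢ/Kᵢ = -0.585, so a root lies in (0, 1).
Newton–Raphson from V/F = 0.5:
  V/F = 0.500: g = -0.0340, g' = -0.828 → V/F = 0.459
Converged at V/F = 0.459.
Compositions from xᵢ = zᵢ/(1+V/F(Kᵢ−1)), yᵢ = Kᵢxᵢ:
  n-hexane: x = 0.249, y = 0.696
  ethylbenzene: x = 0.323, y = 0.171
  n-nonane: x = 0.429, y = 0.133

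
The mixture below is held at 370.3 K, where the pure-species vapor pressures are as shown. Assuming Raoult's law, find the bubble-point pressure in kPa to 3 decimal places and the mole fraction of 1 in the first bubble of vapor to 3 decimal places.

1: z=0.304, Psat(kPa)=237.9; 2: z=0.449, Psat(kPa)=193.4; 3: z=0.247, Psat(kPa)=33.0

At the bubble point ψ → 0, so ΣzᵢKᵢ = 1 with Kᵢ = Pᵢˢᵃᵗ/P ⇒ P = ΣzᵢPᵢˢᵃᵗ.
P = 0.304·237.9 + 0.449·193.4 + 0.247·33.0 = 167.309 kPa
yᵢ = zᵢPᵢˢᵃᵗ/P ⇒ y_1 = 0.304·237.9/167.309 = 0.432

Pbub = 167.309 kPa, y_1 = 0.432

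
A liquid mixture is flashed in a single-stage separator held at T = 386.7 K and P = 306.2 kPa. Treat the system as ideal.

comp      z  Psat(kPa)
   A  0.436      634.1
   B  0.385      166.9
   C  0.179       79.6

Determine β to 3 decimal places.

Raoult's law: Kᵢ = Pᵢˢᵃᵗ/P = Pᵢˢᵃᵗ/306.2.
  K_A = 634.1/306.2 = 2.07087, K_B = 166.9/306.2 = 0.54507, K_C = 79.6/306.2 = 0.25996
Let β = V/F and solve Σ zᵢ(Kᵢ−1)/(1+β(Kᵢ−1)) = 0.
g(0) = ΣzᵢKᵢ − 1 = 0.159 and g(1) = 1 − Σzᵢ/Kᵢ = -0.605, so a root lies in (0, 1).
Newton iteration, β⁰ = 0.51:
  β = 0.510: g = -0.1389, g' = -0.597 → β = 0.277
  β = 0.277: g = -0.0072, g' = -0.557 → β = 0.265
Converged at β = 0.265.

β = 0.265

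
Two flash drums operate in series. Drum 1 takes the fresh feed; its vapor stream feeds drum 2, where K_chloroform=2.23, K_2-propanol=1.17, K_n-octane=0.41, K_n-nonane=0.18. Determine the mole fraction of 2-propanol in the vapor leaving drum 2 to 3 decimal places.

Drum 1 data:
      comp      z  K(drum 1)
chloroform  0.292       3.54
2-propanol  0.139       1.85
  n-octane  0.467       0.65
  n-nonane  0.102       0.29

Drum 1:
Let ψ₁ = V/F and solve Σ zᵢ(Kᵢ−1)/(1+ψ₁(Kᵢ−1)) = 0.
g(0) = ΣzᵢKᵢ − 1 = 0.624 and g(1) = 1 − Σzᵢ/Kᵢ = -0.228, so a root lies in (0, 1).
Newton iteration, ψ₁⁰ = 0.32:
  ψ₁ = 0.320: g = 0.2242, g' = -0.794 → ψ₁ = 0.602
  ψ₁ = 0.602: g = 0.0376, g' = -0.587 → ψ₁ = 0.666
  ψ₁ = 0.666: g = 0.0002, g' = -0.583 → ψ₁ = 0.667
Converged at ψ₁ = 0.667.
Drum-1 compositions:
  chloroform: x = 0.108, y = 0.384
  2-propanol: x = 0.089, y = 0.164
  n-octane: x = 0.609, y = 0.396
  n-nonane: x = 0.194, y = 0.056
Drum-2 feed = drum-1 vapor: z₂ = (0.3837, 0.1641, 0.3960, 0.0562).
Drum 2:
Newton–Raphson from ψ₂ = 0.57:
  ψ₂ = 0.570: g = -0.1356, g' = -0.651 → ψ₂ = 0.362
  ψ₂ = 0.362: g = -0.0095, g' = -0.581 → ψ₂ = 0.345
Converged at ψ₂ = 0.345.
  chloroform: x = 0.269, y = 0.601
  2-propanol: x = 0.155, y = 0.181
  n-octane: x = 0.497, y = 0.204
  n-nonane: x = 0.078, y = 0.014

y_2-propanol (drum 2) = 0.181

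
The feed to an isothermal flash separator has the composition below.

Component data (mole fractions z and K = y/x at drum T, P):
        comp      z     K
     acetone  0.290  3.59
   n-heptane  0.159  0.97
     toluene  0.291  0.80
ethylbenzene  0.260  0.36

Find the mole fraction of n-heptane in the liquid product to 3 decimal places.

x_n-heptane = 0.162

Let β = V/F and solve Σ zᵢ(Kᵢ−1)/(1+β(Kᵢ−1)) = 0.
g(0) = ΣzᵢKᵢ − 1 = 0.522 and g(1) = 1 − Σzᵢ/Kᵢ = -0.331, so a root lies in (0, 1).
Newton–Raphson from β = 0.5:
  β = 0.500: g = 0.0131, g' = -0.614 → β = 0.521
Converged at β = 0.521.
Compositions from xᵢ = zᵢ/(1+β(Kᵢ−1)), yᵢ = Kᵢxᵢ:
  acetone: x = 0.123, y = 0.443
  n-heptane: x = 0.162, y = 0.157
  toluene: x = 0.325, y = 0.260
  ethylbenzene: x = 0.390, y = 0.140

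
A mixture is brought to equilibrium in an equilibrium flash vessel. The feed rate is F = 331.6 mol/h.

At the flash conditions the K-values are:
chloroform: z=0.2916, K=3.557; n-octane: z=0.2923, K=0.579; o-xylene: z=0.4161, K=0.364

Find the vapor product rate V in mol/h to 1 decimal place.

V = 83.8 mol/h

Let ψ = V/F and solve Σ zᵢ(Kᵢ−1)/(1+ψ(Kᵢ−1)) = 0.
Feasibility: ΣzᵢKᵢ = 1.3579, Σzᵢ/Kᵢ = 1.7299 — both > 1, two phases present.
Iterate (Newton) starting at ψ = 0.44:
  ψ = 0.4400: g = -0.16764, g' = -0.8248 → ψ = 0.2367
  ψ = 0.2367: g = 0.01624, g' = -1.0370 → ψ = 0.2524
  ψ = 0.2524: g = 0.00023, g' = -1.0079 → ψ = 0.2526
Converged at ψ = 0.2526.
Then V = ψ·F = 0.2526·331.6 = 83.8 mol/h and L = F − V = 247.8 mol/h.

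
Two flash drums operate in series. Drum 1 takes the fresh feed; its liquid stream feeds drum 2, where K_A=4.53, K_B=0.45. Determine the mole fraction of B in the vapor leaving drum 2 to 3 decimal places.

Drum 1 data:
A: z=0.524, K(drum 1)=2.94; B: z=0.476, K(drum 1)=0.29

Drum 1:
Rachford–Rice: g(ψ₁) = Σ zᵢ(Kᵢ−1)/(1+ψ₁(Kᵢ−1)) = 0.
Feasibility: ΣzᵢKᵢ = 1.679, Σzᵢ/Kᵢ = 1.820 — both > 1, two phases present.
Binary case is linear: z₁(K₁−1)(1+ψ₁(K₂−1)) + z₂(K₂−1)(1+ψ₁(K₁−1)) = 0
⇒ ψ₁ = [z₁(K₁−1)+z₂(K₂−1)] / [−(K₁−1)(K₂−1)] = 0.6786/1.3774 = 0.493
Drum-1 compositions:
  A: x = 0.268, y = 0.788
  B: x = 0.732, y = 0.212
Drum-2 feed = drum-1 liquid: z₂ = (0.2679, 0.7321).
Drum 2:
Let ψ₂ = V/F and solve Σ zᵢ(Kᵢ−1)/(1+ψ₂(Kᵢ−1)) = 0.
Check two-phase: ΣzᵢKᵢ = 1.543 > 1 and Σzᵢ/Kᵢ = 1.686 > 1, so g(0) = 0.543 > 0 and g(1) = -0.686 < 0.
Newton iteration, ψ₂⁰ = 0.5:
  ψ₂ = 0.500: g = -0.2133, g' = -0.858 → ψ₂ = 0.251
  ψ₂ = 0.251: g = 0.0339, g' = -1.235 → ψ₂ = 0.279
  ψ₂ = 0.279: g = 0.0011, g' = -1.157 → ψ₂ = 0.280
Converged at ψ₂ = 0.280.
  A: x = 0.135, y = 0.611
  B: x = 0.865, y = 0.389

y_B (drum 2) = 0.389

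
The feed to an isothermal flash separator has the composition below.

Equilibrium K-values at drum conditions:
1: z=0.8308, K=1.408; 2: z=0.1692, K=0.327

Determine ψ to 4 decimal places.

ψ = 0.8198

Material balance + equilibrium reduce to Σ zᵢ(Kᵢ−1)/(1+ψ(Kᵢ−1)) = 0.
Check two-phase: ΣzᵢKᵢ = 1.2251 > 1 and Σzᵢ/Kᵢ = 1.1075 > 1, so g(0) = 0.2251 > 0 and g(1) = -0.1075 < 0.
Iterate (Newton) starting at ψ = 0.42:
  ψ = 0.4200: g = 0.13064, g' = -0.2497 → ψ = 0.9431
  ψ = 0.9431: g = -0.06696, g' = -0.6465 → ψ = 0.8395
  ψ = 0.8395: g = -0.00930, g' = -0.4818 → ψ = 0.8202
  ψ = 0.8202: g = -0.00022, g' = -0.4595 → ψ = 0.8198
Converged at ψ = 0.8198.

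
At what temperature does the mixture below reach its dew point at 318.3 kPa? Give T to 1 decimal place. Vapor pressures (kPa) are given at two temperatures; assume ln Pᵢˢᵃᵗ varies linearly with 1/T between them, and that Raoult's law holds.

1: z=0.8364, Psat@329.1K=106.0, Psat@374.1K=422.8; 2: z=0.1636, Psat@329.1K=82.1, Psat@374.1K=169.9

T = 371.2 K

Dew-point temperature: Σzᵢ·P/Pᵢˢᵃᵗ(T) = 1. Interpolate ln Pᵢˢᵃᵗ = aᵢ + bᵢ/T.
  T = 329.1 K: ΣzᵢP/Pᵢˢᵃᵗ = 3.1458
  T = 374.1 K: ΣzᵢP/Pᵢˢᵃᵗ = 0.9362
  T = 351.6 K: ΣzᵢP/Pᵢˢᵃᵗ = 1.6339
  T = 362.9 K: ΣzᵢP/Pᵢˢᵃᵗ = 1.2216
  T = 368.5 K: ΣzᵢP/Pᵢˢᵃᵗ = 1.0666
  T = 371.3 K: ΣzᵢP/Pᵢˢᵃᵗ = 0.9986
Interpolating between 368.5 K and 371.3 K gives T ≈ 371.2 K.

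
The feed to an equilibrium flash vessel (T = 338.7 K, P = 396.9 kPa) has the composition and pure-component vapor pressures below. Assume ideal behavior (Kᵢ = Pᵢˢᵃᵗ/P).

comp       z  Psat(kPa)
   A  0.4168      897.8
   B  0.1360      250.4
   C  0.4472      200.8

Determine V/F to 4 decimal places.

V/F = 0.4316

Raoult's law: Kᵢ = Pᵢˢᵃᵗ/P = Pᵢˢᵃᵗ/396.9.
  K_A = 897.8/396.9 = 2.262031, K_B = 250.4/396.9 = 0.630889, K_C = 200.8/396.9 = 0.505921
Rachford–Rice: g(V/F) = Σ zᵢ(Kᵢ−1)/(1+V/F(Kᵢ−1)) = 0.
g(0) = ΣzᵢKᵢ − 1 = 0.2549 and g(1) = 1 − Σzᵢ/Kᵢ = -0.2838, so a root lies in (0, 1).
Iterate (Newton) starting at V/F = 0.39:
  V/F = 0.3900: g = 0.02018, g' = -0.4909 → V/F = 0.4311
  V/F = 0.4311: g = 0.00022, g' = -0.4809 → V/F = 0.4316
Converged at V/F = 0.4316.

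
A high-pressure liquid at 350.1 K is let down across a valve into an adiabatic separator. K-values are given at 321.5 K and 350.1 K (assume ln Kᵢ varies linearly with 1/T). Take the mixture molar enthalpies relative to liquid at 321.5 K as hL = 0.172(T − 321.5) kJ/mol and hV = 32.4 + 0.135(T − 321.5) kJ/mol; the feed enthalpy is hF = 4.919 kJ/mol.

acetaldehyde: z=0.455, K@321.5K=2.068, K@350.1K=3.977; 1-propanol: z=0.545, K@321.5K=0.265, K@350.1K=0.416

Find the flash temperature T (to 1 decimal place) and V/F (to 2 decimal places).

Adiabatic flash: solve Rachford–Rice at each trial T, then check hF = ψ·hV(T) + (1−ψ)·hL(T).
  T = 321.5 K: K = (2.068, 0.265), RR gives ψ = 0.109, H_out = 3.523 kJ/mol
  T = 350.1 K: K = (3.977, 0.416), RR gives ψ = 0.596, H_out = 23.600 kJ/mol
  T = 335.8 K: K = (2.908, 0.335), RR gives ψ = 0.399, H_out = 15.170 kJ/mol
  T = 328.6 K: K = (2.458, 0.299), RR gives ψ = 0.275, H_out = 10.059 kJ/mol
  T = 325.1 K: K = (2.260, 0.282), RR gives ψ = 0.201, H_out = 7.098 kJ/mol
  T = 323.3 K: K = (2.162, 0.273), RR gives ψ = 0.157, H_out = 5.392 kJ/mol
Linear interpolation between T = 321.5 (H_out = 3.523) and T = 323.3 (H_out = 5.392) on hF = 4.919 gives T ≈ 322.8 K, at which ψ = 0.14.

T = 322.8 K, V/F = 0.14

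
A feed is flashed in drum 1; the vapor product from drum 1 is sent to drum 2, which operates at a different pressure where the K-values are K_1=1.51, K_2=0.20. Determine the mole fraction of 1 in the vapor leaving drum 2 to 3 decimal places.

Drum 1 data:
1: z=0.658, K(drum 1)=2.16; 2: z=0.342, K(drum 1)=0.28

Drum 1:
Let ψ₁ = V/F and solve Σ zᵢ(Kᵢ−1)/(1+ψ₁(Kᵢ−1)) = 0.
Feasibility: ΣzᵢKᵢ = 1.517, Σzᵢ/Kᵢ = 1.526 — both > 1, two phases present.
Binary case is linear: z₁(K₁−1)(1+ψ₁(K₂−1)) + z₂(K₂−1)(1+ψ₁(K₁−1)) = 0
⇒ ψ₁ = [z₁(K₁−1)+z₂(K₂−1)] / [−(K₁−1)(K₂−1)] = 0.5170/0.8352 = 0.619
Drum-1 compositions:
  1: x = 0.383, y = 0.827
  2: x = 0.617, y = 0.173
Drum-2 feed = drum-1 vapor: z₂ = (0.8272, 0.1728).
Drum 2:
Let ψ₂ = V/F and solve Σ zᵢ(Kᵢ−1)/(1+ψ₂(Kᵢ−1)) = 0.
Feasibility: ΣzᵢKᵢ = 1.284, Σzᵢ/Kᵢ = 1.412 — both > 1, two phases present.
Iterate (Newton) starting at ψ₂ = 0.66:
  ψ₂ = 0.660: g = 0.0228, g' = -0.617 → ψ₂ = 0.697
  ψ₂ = 0.697: g = -0.0012, g' = -0.682 → ψ₂ = 0.695
Converged at ψ₂ = 0.695.
  1: x = 0.611, y = 0.922
  2: x = 0.389, y = 0.078

y_1 (drum 2) = 0.922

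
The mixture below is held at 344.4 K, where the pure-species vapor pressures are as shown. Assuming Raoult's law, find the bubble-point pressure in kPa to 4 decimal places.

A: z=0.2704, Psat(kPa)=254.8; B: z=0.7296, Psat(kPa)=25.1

At the bubble point ψ → 0, so ΣzᵢKᵢ = 1 with Kᵢ = Pᵢˢᵃᵗ/P ⇒ P = ΣzᵢPᵢˢᵃᵗ.
P = 0.2704·254.8 + 0.7296·25.1 = 87.2109 kPa

Pbub = 87.2109 kPa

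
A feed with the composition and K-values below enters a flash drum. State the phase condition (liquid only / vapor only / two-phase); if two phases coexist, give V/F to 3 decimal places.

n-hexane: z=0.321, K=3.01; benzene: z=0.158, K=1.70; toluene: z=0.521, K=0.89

ΣzᵢKᵢ = 1.698; Σzᵢ/Kᵢ = 0.785.
Since Σzᵢ/Kᵢ < 1 the mixture is above its dew point — single vapor phase.

vapor only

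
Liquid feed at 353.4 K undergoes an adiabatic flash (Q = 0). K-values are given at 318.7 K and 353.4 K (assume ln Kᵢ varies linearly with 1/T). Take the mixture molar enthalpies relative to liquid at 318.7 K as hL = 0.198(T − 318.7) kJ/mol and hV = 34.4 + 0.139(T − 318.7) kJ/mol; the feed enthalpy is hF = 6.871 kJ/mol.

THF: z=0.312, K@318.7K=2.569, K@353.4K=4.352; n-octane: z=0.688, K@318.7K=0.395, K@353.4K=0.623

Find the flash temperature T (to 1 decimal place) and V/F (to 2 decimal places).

T = 324.4 K, V/F = 0.17

Adiabatic flash: solve Rachford–Rice at each trial T, then check hF = ψ·hV(T) + (1−ψ)·hL(T).
  T = 318.7 K: K = (2.569, 0.395), RR gives ψ = 0.077, H_out = 2.656 kJ/mol
  T = 353.4 K: K = (4.352, 0.623), RR gives ψ = 0.622, H_out = 27.005 kJ/mol
  T = 336.0 K: K = (3.387, 0.502), RR gives ψ = 0.338, H_out = 14.700 kJ/mol
  T = 327.4 K: K = (2.963, 0.447), RR gives ψ = 0.214, H_out = 8.959 kJ/mol
  T = 323.0 K: K = (2.759, 0.420), RR gives ψ = 0.147, H_out = 5.872 kJ/mol
  T = 325.2 K: K = (2.860, 0.433), RR gives ψ = 0.181, H_out = 7.436 kJ/mol
Linear interpolation between T = 323.0 (H_out = 5.872) and T = 325.2 (H_out = 7.436) on hF = 6.871 gives T ≈ 324.4 K, at which ψ = 0.17.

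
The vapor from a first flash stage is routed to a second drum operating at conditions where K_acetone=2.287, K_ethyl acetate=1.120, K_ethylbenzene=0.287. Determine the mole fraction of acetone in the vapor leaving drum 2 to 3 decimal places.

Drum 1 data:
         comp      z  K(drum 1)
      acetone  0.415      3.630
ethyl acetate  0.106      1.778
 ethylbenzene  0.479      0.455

y_acetone (drum 2) = 0.707

Drum 1:
Material balance + equilibrium reduce to Σ zᵢ(Kᵢ−1)/(1+ψ₁(Kᵢ−1)) = 0.
g(0) = ΣzᵢKᵢ − 1 = 0.913 and g(1) = 1 − Σzᵢ/Kᵢ = -0.227, so a root lies in (0, 1).
Iterate (Newton) starting at ψ₁ = 0.68:
  ψ₁ = 0.680: g = 0.0306, g' = -0.756 → ψ₁ = 0.720
  ψ₁ = 0.720: g = 0.0000, g' = -0.755 → ψ₁ = 0.721
Converged at ψ₁ = 0.721.
Drum-1 compositions:
  acetone: x = 0.143, y = 0.520
  ethyl acetate: x = 0.068, y = 0.121
  ethylbenzene: x = 0.789, y = 0.359
Drum-2 feed = drum-1 vapor: z₂ = (0.5204, 0.1208, 0.3589).
Drum 2:
Let ψ₂ = V/F and solve Σ zᵢ(Kᵢ−1)/(1+ψ₂(Kᵢ−1)) = 0.
Feasibility: ΣzᵢKᵢ = 1.428, Σzᵢ/Kᵢ = 1.586 — both > 1, two phases present.
Newton iteration, ψ₂⁰ = 0.5:
  ψ₂ = 0.500: g = 0.0235, g' = -0.761 → ψ₂ = 0.531
Converged at ψ₂ = 0.531.
  acetone: x = 0.309, y = 0.707
  ethyl acetate: x = 0.114, y = 0.127
  ethylbenzene: x = 0.577, y = 0.166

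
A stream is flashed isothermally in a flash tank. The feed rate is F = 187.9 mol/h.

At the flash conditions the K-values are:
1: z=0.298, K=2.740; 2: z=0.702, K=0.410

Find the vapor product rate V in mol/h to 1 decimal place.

V = 19.1 mol/h

Iterate (Newton) starting at ψ = 0.5:
  ψ = 0.500: g = -0.3102, g' = -0.750 → ψ = 0.086
  ψ = 0.086: g = 0.0145, g' = -0.953 → ψ = 0.101
  ψ = 0.101: g = 0.0002, g' = -0.928 → ψ = 0.102
Converged at ψ = 0.102.
Then V = ψ·F = 0.1016·187.9 = 19.1 mol/h and L = F − V = 168.8 mol/h.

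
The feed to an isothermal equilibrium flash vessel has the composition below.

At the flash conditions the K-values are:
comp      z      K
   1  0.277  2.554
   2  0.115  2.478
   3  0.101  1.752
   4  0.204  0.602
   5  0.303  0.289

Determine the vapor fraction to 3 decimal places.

ψ = 0.445

Material balance + equilibrium reduce to Σ zᵢ(Kᵢ−1)/(1+ψ(Kᵢ−1)) = 0.
g(0) = ΣzᵢKᵢ − 1 = 0.380 and g(1) = 1 − Σzᵢ/Kᵢ = -0.600, so a root lies in (0, 1).
Newton–Raphson from ψ = 0.5:
  ψ = 0.500: g = -0.0405, g' = -0.744 → ψ = 0.446
  ψ = 0.446: g = -0.0004, g' = -0.733 → ψ = 0.445
Converged at ψ = 0.445.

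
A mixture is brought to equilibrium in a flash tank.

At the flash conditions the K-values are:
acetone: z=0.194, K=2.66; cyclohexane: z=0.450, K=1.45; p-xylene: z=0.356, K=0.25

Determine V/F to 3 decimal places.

V/F = 0.375

Material balance + equilibrium reduce to Σ zᵢ(Kᵢ−1)/(1+V/F(Kᵢ−1)) = 0.
Check two-phase: ΣzᵢKᵢ = 1.258 > 1 and Σzᵢ/Kᵢ = 1.807 > 1, so g(0) = 0.258 > 0 and g(1) = -0.807 < 0.
Iterate (Newton) starting at V/F = 0.48:
  V/F = 0.480: g = -0.0714, g' = -0.716 → V/F = 0.380
  V/F = 0.380: g = -0.0032, g' = -0.659 → V/F = 0.375
Converged at V/F = 0.375.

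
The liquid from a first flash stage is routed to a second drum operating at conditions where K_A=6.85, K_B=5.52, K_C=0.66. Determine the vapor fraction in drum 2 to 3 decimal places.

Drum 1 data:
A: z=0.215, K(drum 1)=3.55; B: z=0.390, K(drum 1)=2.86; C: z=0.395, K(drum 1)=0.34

V/F (drum 2) = 0.554

Drum 1:
Let ψ₁ = V/F and solve Σ zᵢ(Kᵢ−1)/(1+ψ₁(Kᵢ−1)) = 0.
g(0) = ΣzᵢKᵢ − 1 = 1.013 and g(1) = 1 − Σzᵢ/Kᵢ = -0.359, so a root lies in (0, 1).
Iterate (Newton) starting at ψ₁ = 0.66:
  ψ₁ = 0.660: g = 0.0681, g' = -1.006 → ψ₁ = 0.728
  ψ₁ = 0.728: g = -0.0014, g' = -1.052 → ψ₁ = 0.726
Converged at ψ₁ = 0.726.
Drum-1 compositions:
  A: x = 0.075, y = 0.268
  B: x = 0.166, y = 0.474
  C: x = 0.759, y = 0.258
Drum-2 feed = drum-1 liquid: z₂ = (0.0754, 0.1659, 0.7587).
Drum 2:
Iterate (Newton) starting at ψ₂ = 0.5:
  ψ₂ = 0.500: g = 0.0315, g' = -0.614 → ψ₂ = 0.551
  ψ₂ = 0.551: g = 0.0016, g' = -0.555 → ψ₂ = 0.554
Converged at ψ₂ = 0.554.
  A: x = 0.018, y = 0.122
  B: x = 0.047, y = 0.261
  C: x = 0.935, y = 0.617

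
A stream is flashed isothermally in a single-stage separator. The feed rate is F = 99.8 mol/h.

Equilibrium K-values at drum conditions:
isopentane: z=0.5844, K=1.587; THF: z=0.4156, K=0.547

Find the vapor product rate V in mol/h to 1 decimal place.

Let ψ = V/F and solve Σ zᵢ(Kᵢ−1)/(1+ψ(Kᵢ−1)) = 0.
Feasibility: ΣzᵢKᵢ = 1.1548, Σzᵢ/Kᵢ = 1.1280 — both > 1, two phases present.
Binary case is linear: z₁(K₁−1)(1+ψ(K₂−1)) + z₂(K₂−1)(1+ψ(K₁−1)) = 0
⇒ ψ = [z₁(K₁−1)+z₂(K₂−1)] / [−(K₁−1)(K₂−1)] = 0.15478/0.26591 = 0.5821
Then V = ψ·F = 0.5821·99.8 = 58.1 mol/h and L = F − V = 41.7 mol/h.

V = 58.1 mol/h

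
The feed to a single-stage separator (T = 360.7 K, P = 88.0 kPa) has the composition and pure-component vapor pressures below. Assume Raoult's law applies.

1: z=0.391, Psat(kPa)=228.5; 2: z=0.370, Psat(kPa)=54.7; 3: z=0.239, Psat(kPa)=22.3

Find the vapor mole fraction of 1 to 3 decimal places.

Raoult's law: Kᵢ = Pᵢˢᵃᵗ/P = Pᵢˢᵃᵗ/88.0.
  K_1 = 228.5/88.0 = 2.59659, K_2 = 54.7/88.0 = 0.62159, K_3 = 22.3/88.0 = 0.25341
Rachford–Rice: g(β) = Σ zᵢ(Kᵢ−1)/(1+β(Kᵢ−1)) = 0.
Feasibility: ΣzᵢKᵢ = 1.306, Σzᵢ/Kᵢ = 1.689 — both > 1, two phases present.
Newton iteration, β⁰ = 0.5:
  β = 0.500: g = -0.1103, g' = -0.728 → β = 0.349
  β = 0.349: g = -0.0014, g' = -0.725 → β = 0.347
Converged at β = 0.347.
Compositions from xᵢ = zᵢ/(1+β(Kᵢ−1)), yᵢ = Kᵢxᵢ:
  1: x = 0.252, y = 0.654
  2: x = 0.426, y = 0.265
  3: x = 0.322, y = 0.082

y_1 = 0.654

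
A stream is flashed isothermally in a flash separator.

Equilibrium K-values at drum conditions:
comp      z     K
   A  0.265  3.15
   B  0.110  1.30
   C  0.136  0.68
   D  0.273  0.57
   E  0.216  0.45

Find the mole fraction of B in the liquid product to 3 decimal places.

Newton iteration, ψ⁰ = 0.5:
  ψ = 0.500: g = -0.0619, g' = -0.518 → ψ = 0.380
  ψ = 0.380: g = 0.0029, g' = -0.573 → ψ = 0.385
Converged at ψ = 0.385.
Compositions from xᵢ = zᵢ/(1+ψ(Kᵢ−1)), yᵢ = Kᵢxᵢ:
  A: x = 0.145, y = 0.456
  B: x = 0.099, y = 0.128
  C: x = 0.155, y = 0.105
  D: x = 0.327, y = 0.187
  E: x = 0.274, y = 0.123

x_B = 0.099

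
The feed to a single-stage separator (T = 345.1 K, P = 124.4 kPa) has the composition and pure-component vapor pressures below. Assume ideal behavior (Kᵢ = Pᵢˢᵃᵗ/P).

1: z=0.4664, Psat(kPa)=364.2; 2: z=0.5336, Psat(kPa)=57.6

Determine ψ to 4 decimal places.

ψ = 0.5918

Raoult's law: Kᵢ = Pᵢˢᵃᵗ/P = Pᵢˢᵃᵗ/124.4.
  K_1 = 364.2/124.4 = 2.927653, K_2 = 57.6/124.4 = 0.463023
Let ψ = V/F and solve Σ zᵢ(Kᵢ−1)/(1+ψ(Kᵢ−1)) = 0.
Check two-phase: ΣzᵢKᵢ = 1.6125 > 1 and Σzᵢ/Kᵢ = 1.3117 > 1, so g(0) = 0.6125 > 0 and g(1) = -0.3117 < 0.
Newton iteration, ψ⁰ = 0.5:
  ψ = 0.5000: g = 0.06611, g' = -0.7369 → ψ = 0.5897
  ψ = 0.5897: g = 0.00144, g' = -0.7091 → ψ = 0.5918
Converged at ψ = 0.5918.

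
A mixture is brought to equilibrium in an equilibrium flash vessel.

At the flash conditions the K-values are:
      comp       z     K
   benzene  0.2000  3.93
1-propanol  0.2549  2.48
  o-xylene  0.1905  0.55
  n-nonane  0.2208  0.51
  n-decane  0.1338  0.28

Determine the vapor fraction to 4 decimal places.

ψ = 0.5639

Newton iteration, ψ⁰ = 0.5:
  ψ = 0.5000: g = 0.05010, g' = -0.7936 → ψ = 0.5631
  ψ = 0.5631: g = 0.00062, g' = -0.7771 → ψ = 0.5639
Converged at ψ = 0.5639.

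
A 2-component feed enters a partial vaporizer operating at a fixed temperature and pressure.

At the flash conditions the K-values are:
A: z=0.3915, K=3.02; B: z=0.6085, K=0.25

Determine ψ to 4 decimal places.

ψ = 0.2208

Let ψ = V/F and solve Σ zᵢ(Kᵢ−1)/(1+ψ(Kᵢ−1)) = 0.
Feasibility: ΣzᵢKᵢ = 1.3345, Σzᵢ/Kᵢ = 2.5636 — both > 1, two phases present.
Iterate (Newton) starting at ψ = 0.5:
  ψ = 0.5000: g = -0.33675, g' = -1.2716 → ψ = 0.2352
  ψ = 0.2352: g = -0.01798, g' = -1.2388 → ψ = 0.2207
  ψ = 0.2207: g = 0.00012, g' = -1.2558 → ψ = 0.2208
Converged at ψ = 0.2208.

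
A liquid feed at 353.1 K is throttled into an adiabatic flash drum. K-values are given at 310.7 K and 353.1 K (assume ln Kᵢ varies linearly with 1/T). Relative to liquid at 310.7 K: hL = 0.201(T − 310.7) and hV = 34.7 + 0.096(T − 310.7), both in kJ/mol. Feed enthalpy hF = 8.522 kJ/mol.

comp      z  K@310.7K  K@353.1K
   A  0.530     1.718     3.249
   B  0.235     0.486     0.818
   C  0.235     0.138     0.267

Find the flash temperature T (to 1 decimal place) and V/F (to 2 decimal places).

T = 314.8 K, V/F = 0.22

Adiabatic flash: solve Rachford–Rice at each trial T, then check hF = ψ·hV(T) + (1−ψ)·hL(T).
  T = 310.7 K: K = (1.718, 0.486, 0.138), RR gives ψ = 0.112, H_out = 3.875 kJ/mol
  T = 353.1 K: K = (3.249, 0.818, 0.267), RR gives ψ = 0.761, H_out = 31.553 kJ/mol
  T = 331.9 K: K = (2.411, 0.641, 0.196), RR gives ψ = 0.524, H_out = 21.263 kJ/mol
  T = 321.3 K: K = (2.047, 0.561, 0.165), RR gives ψ = 0.360, H_out = 14.220 kJ/mol
  T = 316.0 K: K = (1.878, 0.523, 0.151), RR gives ψ = 0.252, H_out = 9.658 kJ/mol
  T = 313.4 K: K = (1.798, 0.504, 0.145), RR gives ψ = 0.188, H_out = 7.013 kJ/mol
  T = 314.7 K: K = (1.838, 0.514, 0.148), RR gives ψ = 0.221, H_out = 8.376 kJ/mol
Linear interpolation between T = 314.7 (H_out = 8.376) and T = 316.0 (H_out = 9.658) on hF = 8.522 gives T ≈ 314.8 K, at which ψ = 0.22.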